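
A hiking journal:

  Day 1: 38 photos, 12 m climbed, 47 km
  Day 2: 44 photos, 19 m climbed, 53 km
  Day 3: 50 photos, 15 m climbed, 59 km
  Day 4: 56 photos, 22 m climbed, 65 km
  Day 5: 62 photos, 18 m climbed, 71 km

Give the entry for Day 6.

Photos — +6 each step: 38, 44, 50, 56, 62 → 68.
M climbed: alternating steps +7, −4, +7, −4, …; 12, 19, 15, 22, 18 → 25.
For the km, +6 each step: 47, 53, 59, 65, 71 → 77.
So the next line is 68 photos, 25 m climbed, 77 km.

68 photos, 25 m climbed, 77 km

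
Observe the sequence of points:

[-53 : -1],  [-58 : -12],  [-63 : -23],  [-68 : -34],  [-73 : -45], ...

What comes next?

[-78 : -56]

First component: −5 each step, so -53, -58, -63, -68, -73 → -78.
Second component goes -1, -12, -23, -34, -45 → -56 (−11 each step).
Combining the parts gives [-78 : -56].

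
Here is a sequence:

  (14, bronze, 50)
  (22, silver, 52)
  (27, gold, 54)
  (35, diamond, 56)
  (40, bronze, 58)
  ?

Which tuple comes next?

(48, silver, 60)

First part goes 14, 22, 27, 35, 40 → 48 (alternating steps +8, +5, +8, +5, …).
Rank: repeats bronze → silver → gold → diamond, so bronze, silver, gold, diamond, bronze → silver.
Third part: 50, 52, 54, 56, 58 → 60 (+2 each step).
Putting it together: (48, silver, 60).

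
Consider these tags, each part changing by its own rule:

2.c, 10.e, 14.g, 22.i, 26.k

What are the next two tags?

First component goes 2, 10, 14, 22, 26 → 34 → 38 (alternating steps +8, +4, +8, +4, …).
Letter — letters move forward 2 places in the alphabet: c, e, g, i, k → m → o.
Putting the parts together: 34.m and then 38.o.

34.m then 38.o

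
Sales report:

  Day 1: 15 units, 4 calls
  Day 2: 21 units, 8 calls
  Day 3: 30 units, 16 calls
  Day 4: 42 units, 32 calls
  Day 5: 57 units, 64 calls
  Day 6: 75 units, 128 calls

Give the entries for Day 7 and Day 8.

Units: differences are 6, 9, 12, … (increasing by 3 each time), so 15, 21, 30, 42, 57, 75 → 96 → 120.
Calls: ×2 each step, so 4, 8, 16, 32, 64, 128 → 256 → 512.
So the next two rows are 96 units, 256 calls and 120 units, 512 calls.

96 units, 256 calls; 120 units, 512 calls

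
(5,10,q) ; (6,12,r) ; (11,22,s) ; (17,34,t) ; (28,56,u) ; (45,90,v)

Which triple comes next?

First slot: 5, 6, 11, 17, 28, 45 → 73 (each term is the sum of the two before it).
Second slot: always 2 × the first slot; 10, 12, 22, 34, 56, 90 → 146.
Letter: letters move forward 1 place in the alphabet; q, r, s, t, u, v → w.
Putting it together: (73,146,w).

(73,146,w)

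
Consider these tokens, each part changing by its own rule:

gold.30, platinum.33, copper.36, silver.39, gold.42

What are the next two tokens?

platinum.45, copper.48

Metal goes gold, platinum, copper, silver, gold → platinum → copper (repeats gold → platinum → copper → silver).
Second component — +3 each step: 30, 33, 36, 39, 42 → 45 → 48.
Putting the parts together: platinum.45 and then copper.48.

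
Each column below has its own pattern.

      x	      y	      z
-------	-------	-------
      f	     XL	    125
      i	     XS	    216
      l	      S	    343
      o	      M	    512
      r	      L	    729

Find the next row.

u  XL  1000

Column x: f, i, l, o, r → u (letters move forward 3 places in the alphabet).
For the column y, runs through clothing sizes XS→XL: XL, XS, S, M, L → XL.
Column z: perfect cubes: 5³, 6³, 7³, …, so 125, 216, 343, 512, 729 → 1000.
Combining the parts gives u  XL  1000.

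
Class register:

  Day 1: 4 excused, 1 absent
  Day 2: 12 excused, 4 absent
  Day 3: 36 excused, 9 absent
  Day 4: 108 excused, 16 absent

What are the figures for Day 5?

324 excused, 25 absent

For the excused, ×3 each step: 4, 12, 36, 108 → 324.
Absent: perfect squares: 1², 2², 3², …, so 1, 4, 9, 16 → 25.
Combining the parts gives 324 excused, 25 absent.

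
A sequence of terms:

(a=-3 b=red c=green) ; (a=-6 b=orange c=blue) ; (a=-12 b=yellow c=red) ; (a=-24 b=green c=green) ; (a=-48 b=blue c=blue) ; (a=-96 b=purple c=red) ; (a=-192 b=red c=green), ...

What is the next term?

A: ×2 each step; -3, -6, -12, -24, -48, -96, -192 → -384.
For the b, repeats red → orange → yellow → green → blue → purple: red, orange, yellow, green, blue, purple, red → orange.
C: repeats green → blue → red, so green, blue, red, green, blue, red, green → blue.
So the next term is (a=-384 b=orange c=blue).

(a=-384 b=orange c=blue)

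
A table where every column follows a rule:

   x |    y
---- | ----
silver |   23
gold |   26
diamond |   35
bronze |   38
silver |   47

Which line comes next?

gold  50

Column x: repeats silver → gold → diamond → bronze; silver, gold, diamond, bronze, silver → gold.
Column y goes 23, 26, 35, 38, 47 → 50 (alternating steps +3, +9, +3, +9, …).
So the next line is gold  50.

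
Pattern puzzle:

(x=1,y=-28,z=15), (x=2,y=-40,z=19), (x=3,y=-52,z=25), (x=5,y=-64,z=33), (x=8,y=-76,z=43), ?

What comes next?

X: each term is the sum of the two before it; 1, 2, 3, 5, 8 → 13.
Y goes -28, -40, -52, -64, -76 → -88 (−12 each step).
Z goes 15, 19, 25, 33, 43 → 55 (differences are 4, 6, 8, … (increasing by 2 each time)).
Putting it together: (x=13,y=-88,z=55).

(x=13,y=-88,z=55)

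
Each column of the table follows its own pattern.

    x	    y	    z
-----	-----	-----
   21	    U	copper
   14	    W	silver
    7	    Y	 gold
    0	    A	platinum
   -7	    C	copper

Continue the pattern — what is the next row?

Column x: 21, 14, 7, 0, -7 → -14 (−7 each step).
Column y: letters move forward 2 places in the alphabet, wrapping Z→A, so U, W, Y, A, C → E.
For the column z, repeats copper → silver → gold → platinum: copper, silver, gold, platinum, copper → silver.
So the next row is -14  E  silver.

-14  E  silver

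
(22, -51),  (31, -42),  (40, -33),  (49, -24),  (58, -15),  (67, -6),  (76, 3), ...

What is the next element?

First coordinate goes 22, 31, 40, 49, 58, 67, 76 → 85 (+9 each step).
For the second coordinate, +9 each step: -51, -42, -33, -24, -15, -6, 3 → 12.
Putting it together: (85, 12).

(85, 12)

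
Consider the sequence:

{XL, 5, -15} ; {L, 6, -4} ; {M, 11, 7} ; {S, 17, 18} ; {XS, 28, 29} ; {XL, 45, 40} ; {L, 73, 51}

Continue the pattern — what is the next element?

Size goes XL, L, M, S, XS, XL, L → M (repeats XL → L → M → S → XS).
Second component goes 5, 6, 11, 17, 28, 45, 73 → 118 (each term is the sum of the two before it).
Third component: -15, -4, 7, 18, 29, 40, 51 → 62 (+11 each step).
Putting it together: {M, 118, 62}.

{M, 118, 62}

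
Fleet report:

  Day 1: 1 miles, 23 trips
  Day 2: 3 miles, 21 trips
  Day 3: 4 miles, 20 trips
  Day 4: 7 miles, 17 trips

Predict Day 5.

11 miles, 13 trips

Miles — each term is the sum of the two before it: 1, 3, 4, 7 → 11.
Trips — together with the miles always sums to 24: 23, 21, 20, 17 → 13.
So the next row is 11 miles, 13 trips.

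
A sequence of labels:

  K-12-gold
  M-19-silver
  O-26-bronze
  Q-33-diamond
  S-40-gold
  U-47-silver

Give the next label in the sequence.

W-54-bronze

Letter: letters move forward 2 places in the alphabet, so K, M, O, Q, S, U → W.
Second component: +7 each step, so 12, 19, 26, 33, 40, 47 → 54.
Rank goes gold, silver, bronze, diamond, gold, silver → bronze (repeats gold → silver → bronze → diamond).
So the next label is W-54-bronze.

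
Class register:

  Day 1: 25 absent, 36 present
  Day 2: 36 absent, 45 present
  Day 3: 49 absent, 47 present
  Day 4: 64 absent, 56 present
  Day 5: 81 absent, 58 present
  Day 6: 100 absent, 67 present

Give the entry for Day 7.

Absent goes 25, 36, 49, 64, 81, 100 → 121 (perfect squares: 5², 6², 7², …).
Present: alternating steps +9, +2, +9, +2, …; 36, 45, 47, 56, 58, 67 → 69.
So the next row is 121 absent, 69 present.

121 absent, 69 present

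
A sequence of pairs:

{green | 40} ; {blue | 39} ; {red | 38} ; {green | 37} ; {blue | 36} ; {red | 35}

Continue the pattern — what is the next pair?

{green | 34}

Colour: repeats green → blue → red; green, blue, red, green, blue, red → green.
Second part: −1 each step; 40, 39, 38, 37, 36, 35 → 34.
So the next pair is {green | 34}.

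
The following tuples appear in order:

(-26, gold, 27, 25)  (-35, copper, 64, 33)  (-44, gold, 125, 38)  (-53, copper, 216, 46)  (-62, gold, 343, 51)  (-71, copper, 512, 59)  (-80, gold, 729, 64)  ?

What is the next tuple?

(-89, copper, 1000, 72)

First component goes -26, -35, -44, -53, -62, -71, -80 → -89 (−9 each step).
Metal — alternates gold ↔ copper: gold, copper, gold, copper, gold, copper, gold → copper.
Third component: perfect cubes: 3³, 4³, 5³, …, so 27, 64, 125, 216, 343, 512, 729 → 1000.
Fourth component — alternating steps +8, +5, +8, +5, …: 25, 33, 38, 46, 51, 59, 64 → 72.
So the next tuple is (-89, copper, 1000, 72).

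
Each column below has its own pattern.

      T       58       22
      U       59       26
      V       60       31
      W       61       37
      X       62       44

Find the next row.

Letter — letters move forward 1 place in the alphabet: T, U, V, W, X → Y.
For the second component, +1 each step: 58, 59, 60, 61, 62 → 63.
Third component goes 22, 26, 31, 37, 44 → 52 (differences are 4, 5, 6, … (increasing by 1 each time)).
Putting it together: Y  63  52.

Y  63  52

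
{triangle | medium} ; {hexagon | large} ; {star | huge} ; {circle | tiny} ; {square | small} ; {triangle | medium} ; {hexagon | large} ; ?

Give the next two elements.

{star | huge}, {circle | tiny}

Shape: triangle, hexagon, star, circle, square, triangle, hexagon → star → circle (repeats triangle → hexagon → star → circle → square).
Size: repeats medium → large → huge → tiny → small; medium, large, huge, tiny, small, medium, large → huge → tiny.
Putting the parts together: {star | huge} and then {circle | tiny}.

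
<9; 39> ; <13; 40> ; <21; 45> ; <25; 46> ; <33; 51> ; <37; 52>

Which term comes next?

First slot: alternating steps +4, +8, +4, +8, …; 9, 13, 21, 25, 33, 37 → 45.
Second slot — alternating steps +1, +5, +1, +5, …: 39, 40, 45, 46, 51, 52 → 57.
Putting it together: <45; 57>.

<45; 57>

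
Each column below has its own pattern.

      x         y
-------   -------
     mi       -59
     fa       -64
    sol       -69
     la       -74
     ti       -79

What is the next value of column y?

-84

Column y: −5 each step, so -59, -64, -69, -74, -79 → -84.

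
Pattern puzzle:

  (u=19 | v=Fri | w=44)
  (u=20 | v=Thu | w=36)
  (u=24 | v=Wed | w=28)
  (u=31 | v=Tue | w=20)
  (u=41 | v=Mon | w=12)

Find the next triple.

U: differences are 1, 4, 7, … (increasing by 3 each time), so 19, 20, 24, 31, 41 → 54.
V — runs backward through the weekdays Mon→Sun: Fri, Thu, Wed, Tue, Mon → Sun.
W: 44, 36, 28, 20, 12 → 4 (−8 each step).
Putting it together: (u=54 | v=Sun | w=4).

(u=54 | v=Sun | w=4)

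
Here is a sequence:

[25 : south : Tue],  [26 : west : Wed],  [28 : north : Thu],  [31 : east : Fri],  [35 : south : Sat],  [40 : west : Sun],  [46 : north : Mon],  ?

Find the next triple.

[53 : east : Tue]

For the first part, differences are 1, 2, 3, … (increasing by 1 each time): 25, 26, 28, 31, 35, 40, 46 → 53.
Direction: south, west, north, east, south, west, north → east (repeats south → west → north → east).
Day: runs through the weekdays Mon→Sun, so Tue, Wed, Thu, Fri, Sat, Sun, Mon → Tue.
Combining the parts gives [53 : east : Tue].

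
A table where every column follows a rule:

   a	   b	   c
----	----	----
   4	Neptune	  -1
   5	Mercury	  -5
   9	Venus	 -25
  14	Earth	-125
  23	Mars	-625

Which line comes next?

Column a: each term is the sum of the two before it, so 4, 5, 9, 14, 23 → 37.
Column b: runs through the planets Mercury→Neptune; Neptune, Mercury, Venus, Earth, Mars → Jupiter.
Column c goes -1, -5, -25, -125, -625 → -3125 (×5 each step).
So the next line is 37  Jupiter  -3125.

37  Jupiter  -3125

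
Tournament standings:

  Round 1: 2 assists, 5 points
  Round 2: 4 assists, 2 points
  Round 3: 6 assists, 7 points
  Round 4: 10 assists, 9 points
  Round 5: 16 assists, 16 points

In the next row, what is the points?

For the points, each term is the sum of the two before it: 5, 2, 7, 9, 16 → 25.

25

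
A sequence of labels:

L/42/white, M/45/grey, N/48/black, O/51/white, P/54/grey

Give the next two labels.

Letter: letters move forward 1 place in the alphabet, so L, M, N, O, P → Q → R.
Second component goes 42, 45, 48, 51, 54 → 57 → 60 (+3 each step).
Shade: white, grey, black, white, grey → black → white (repeats white → grey → black).
So the next two labels are Q/57/black and R/60/white.

Q/57/black then R/60/white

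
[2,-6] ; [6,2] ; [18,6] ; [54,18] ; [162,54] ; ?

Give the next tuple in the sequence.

[486,162]

First entry: 2, 6, 18, 54, 162 → 486 (×3 each step).
Second entry — always the previous value of the first entry: -6, 2, 6, 18, 54 → 162.
So the next tuple is [486,162].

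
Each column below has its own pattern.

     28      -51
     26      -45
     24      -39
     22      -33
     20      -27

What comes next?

First component goes 28, 26, 24, 22, 20 → 18 (−2 each step).
Second component: +6 each step, so -51, -45, -39, -33, -27 → -21.
Putting it together: 18  -21.

18  -21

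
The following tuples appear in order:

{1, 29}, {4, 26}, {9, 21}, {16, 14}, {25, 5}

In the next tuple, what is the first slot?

First slot goes 1, 4, 9, 16, 25 → 36 (perfect squares: 1², 2², 3², …).

36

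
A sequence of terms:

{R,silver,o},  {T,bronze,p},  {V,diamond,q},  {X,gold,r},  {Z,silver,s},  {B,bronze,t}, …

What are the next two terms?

First letter: R, T, V, X, Z, B → D → F (letters move forward 2 places in the alphabet, wrapping Z→A).
For the rank, repeats silver → bronze → diamond → gold: silver, bronze, diamond, gold, silver, bronze → diamond → gold.
Second letter: o, p, q, r, s, t → u → v (letters move forward 1 place in the alphabet).
Putting the parts together: {D,diamond,u} and then {F,gold,v}.

{D,diamond,u}, {F,gold,v}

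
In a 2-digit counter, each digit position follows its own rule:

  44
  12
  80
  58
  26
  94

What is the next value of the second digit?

Second digit: −2 each step, mod 10; 4, 2, 0, 8, 6, 4 → 2.

2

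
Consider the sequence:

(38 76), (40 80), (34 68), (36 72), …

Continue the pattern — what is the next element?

(30 60)

First entry: 38, 40, 34, 36 → 30 (alternating steps +2, −6, +2, −6, …).
Second entry goes 76, 80, 68, 72 → 60 (always 2 × the first entry).
Putting it together: (30 60).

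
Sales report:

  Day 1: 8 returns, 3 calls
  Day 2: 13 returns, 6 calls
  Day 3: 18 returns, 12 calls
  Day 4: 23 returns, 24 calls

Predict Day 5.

Returns: +5 each step, so 8, 13, 18, 23 → 28.
Calls: 3, 6, 12, 24 → 48 (×2 each step).
Combining the parts gives 28 returns, 48 calls.

28 returns, 48 calls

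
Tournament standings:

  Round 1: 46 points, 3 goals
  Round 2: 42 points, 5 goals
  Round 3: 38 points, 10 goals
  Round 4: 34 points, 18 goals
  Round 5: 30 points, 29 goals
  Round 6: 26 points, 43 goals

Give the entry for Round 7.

22 points, 60 goals

Points — −4 each step: 46, 42, 38, 34, 30, 26 → 22.
Goals: 3, 5, 10, 18, 29, 43 → 60 (differences are 2, 5, 8, … (increasing by 3 each time)).
Putting it together: 22 points, 60 goals.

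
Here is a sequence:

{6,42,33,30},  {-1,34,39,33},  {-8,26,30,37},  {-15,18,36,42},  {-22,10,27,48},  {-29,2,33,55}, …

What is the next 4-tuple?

{-36,-6,24,63}

First part: −7 each step; 6, -1, -8, -15, -22, -29 → -36.
Second part: −8 each step; 42, 34, 26, 18, 10, 2 → -6.
Third part: alternating steps +6, −9, +6, −9, …, so 33, 39, 30, 36, 27, 33 → 24.
Fourth part goes 30, 33, 37, 42, 48, 55 → 63 (differences are 3, 4, 5, … (increasing by 1 each time)).
Putting it together: {-36,-6,24,63}.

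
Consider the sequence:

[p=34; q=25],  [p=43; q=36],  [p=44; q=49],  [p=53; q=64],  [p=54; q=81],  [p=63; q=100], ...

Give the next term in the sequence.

P: alternating steps +9, +1, +9, +1, …, so 34, 43, 44, 53, 54, 63 → 64.
For the q, perfect squares: 5², 6², 7², …: 25, 36, 49, 64, 81, 100 → 121.
Putting it together: [p=64; q=121].

[p=64; q=121]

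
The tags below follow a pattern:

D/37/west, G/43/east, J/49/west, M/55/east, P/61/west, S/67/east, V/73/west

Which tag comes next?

Y/79/east

Letter goes D, G, J, M, P, S, V → Y (letters move forward 3 places in the alphabet).
Second component — +6 each step: 37, 43, 49, 55, 61, 67, 73 → 79.
Direction: alternates west ↔ east, so west, east, west, east, west, east, west → east.
So the next tag is Y/79/east.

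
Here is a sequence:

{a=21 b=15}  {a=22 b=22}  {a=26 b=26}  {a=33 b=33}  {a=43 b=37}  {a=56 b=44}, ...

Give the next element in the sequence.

{a=72 b=48}

A: 21, 22, 26, 33, 43, 56 → 72 (differences are 1, 4, 7, … (increasing by 3 each time)).
B goes 15, 22, 26, 33, 37, 44 → 48 (alternating steps +7, +4, +7, +4, …).
Putting it together: {a=72 b=48}.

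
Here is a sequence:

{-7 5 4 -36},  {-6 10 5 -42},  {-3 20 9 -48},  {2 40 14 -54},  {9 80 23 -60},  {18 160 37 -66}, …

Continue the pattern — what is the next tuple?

For the first coordinate, differences are 1, 3, 5, … (increasing by 2 each time): -7, -6, -3, 2, 9, 18 → 29.
For the second coordinate, ×2 each step: 5, 10, 20, 40, 80, 160 → 320.
Third coordinate: each term is the sum of the two before it; 4, 5, 9, 14, 23, 37 → 60.
Fourth coordinate — −6 each step: -36, -42, -48, -54, -60, -66 → -72.
Putting it together: {29 320 60 -72}.

{29 320 60 -72}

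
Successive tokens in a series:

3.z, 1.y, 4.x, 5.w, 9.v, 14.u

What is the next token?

First component: each term is the sum of the two before it; 3, 1, 4, 5, 9, 14 → 23.
Letter — letters move back 1 place in the alphabet: z, y, x, w, v, u → t.
So the next token is 23.t.

23.t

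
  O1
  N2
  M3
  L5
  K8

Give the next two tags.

J13 then I21

Letter — letters move back 1 place in the alphabet: O, N, M, L, K → J → I.
Second component: each term is the sum of the two before it, so 1, 2, 3, 5, 8 → 13 → 21.
So the next two tags are J13 and I21.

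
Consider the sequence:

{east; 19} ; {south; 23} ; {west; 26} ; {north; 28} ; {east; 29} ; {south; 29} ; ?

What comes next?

Direction: east, south, west, north, east, south → west (repeats east → south → west → north).
For the second component, differences are 4, 3, 2, … (decreasing by 1 each time): 19, 23, 26, 28, 29, 29 → 28.
So the next tuple is {west; 28}.

{west; 28}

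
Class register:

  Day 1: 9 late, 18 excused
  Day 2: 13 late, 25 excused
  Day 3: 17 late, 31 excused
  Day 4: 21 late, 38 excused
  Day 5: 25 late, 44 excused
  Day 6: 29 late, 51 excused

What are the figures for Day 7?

Late: +4 each step; 9, 13, 17, 21, 25, 29 → 33.
Excused — alternating steps +7, +6, +7, +6, …: 18, 25, 31, 38, 44, 51 → 57.
Combining the parts gives 33 late, 57 excused.

33 late, 57 excused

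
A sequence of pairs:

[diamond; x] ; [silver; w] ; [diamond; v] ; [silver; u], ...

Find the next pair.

[diamond; t]

Rank: alternates diamond ↔ silver; diamond, silver, diamond, silver → diamond.
Letter: x, w, v, u → t (letters move back 1 place in the alphabet).
So the next pair is [diamond; t].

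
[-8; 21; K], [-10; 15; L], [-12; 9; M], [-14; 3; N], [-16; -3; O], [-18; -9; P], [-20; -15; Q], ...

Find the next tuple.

First value: −2 each step; -8, -10, -12, -14, -16, -18, -20 → -22.
Second value — −6 each step: 21, 15, 9, 3, -3, -9, -15 → -21.
Letter: letters move forward 1 place in the alphabet; K, L, M, N, O, P, Q → R.
Combining the parts gives [-22; -21; R].

[-22; -21; R]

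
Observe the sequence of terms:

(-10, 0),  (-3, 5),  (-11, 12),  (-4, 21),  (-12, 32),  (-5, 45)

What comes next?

First component goes -10, -3, -11, -4, -12, -5 → -13 (alternating steps +7, −8, +7, −8, …).
Second component: differences are 5, 7, 9, … (increasing by 2 each time), so 0, 5, 12, 21, 32, 45 → 60.
So the next term is (-13, 60).

(-13, 60)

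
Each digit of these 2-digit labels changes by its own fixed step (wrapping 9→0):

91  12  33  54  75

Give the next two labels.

First digit: +2 each step, mod 10, so 9, 1, 3, 5, 7 → 9 → 1.
Second digit — +1 each step, mod 10: 1, 2, 3, 4, 5 → 6 → 7.
So the next two labels are 96 and 17.

96, 17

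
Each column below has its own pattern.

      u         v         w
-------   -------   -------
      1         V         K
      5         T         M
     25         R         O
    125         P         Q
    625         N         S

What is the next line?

Column u goes 1, 5, 25, 125, 625 → 3125 (×5 each step).
For the column v, letters move back 2 places in the alphabet: V, T, R, P, N → L.
Column w: letters move forward 2 places in the alphabet; K, M, O, Q, S → U.
Combining the parts gives 3125  L  U.

3125  L  U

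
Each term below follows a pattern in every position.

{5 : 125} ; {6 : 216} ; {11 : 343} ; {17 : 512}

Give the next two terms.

{28 : 729}, {45 : 1000}

First coordinate: each term is the sum of the two before it, so 5, 6, 11, 17 → 28 → 45.
Second coordinate: perfect cubes: 5³, 6³, 7³, …; 125, 216, 343, 512 → 729 → 1000.
Putting the parts together: {28 : 729} and then {45 : 1000}.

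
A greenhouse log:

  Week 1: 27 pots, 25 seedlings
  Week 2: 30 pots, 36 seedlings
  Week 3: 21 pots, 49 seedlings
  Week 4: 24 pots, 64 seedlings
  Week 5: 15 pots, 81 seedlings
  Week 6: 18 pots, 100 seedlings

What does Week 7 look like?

9 pots, 121 seedlings

For the pots, alternating steps +3, −9, +3, −9, …: 27, 30, 21, 24, 15, 18 → 9.
Seedlings: perfect squares: 5², 6², 7², …; 25, 36, 49, 64, 81, 100 → 121.
Combining the parts gives 9 pots, 121 seedlings.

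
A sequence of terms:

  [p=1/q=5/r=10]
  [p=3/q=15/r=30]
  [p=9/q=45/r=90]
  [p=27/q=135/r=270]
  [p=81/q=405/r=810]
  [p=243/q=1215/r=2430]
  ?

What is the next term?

P: 1, 3, 9, 27, 81, 243 → 729 (×3 each step).
Q: ×3 each step; 5, 15, 45, 135, 405, 1215 → 3645.
R: 10, 30, 90, 270, 810, 2430 → 7290 (always 2 × the q).
Putting it together: [p=729/q=3645/r=7290].

[p=729/q=3645/r=7290]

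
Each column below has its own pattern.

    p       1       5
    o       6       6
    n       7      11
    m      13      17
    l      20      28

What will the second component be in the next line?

33

Second component: each term is the sum of the two before it; 1, 6, 7, 13, 20 → 33.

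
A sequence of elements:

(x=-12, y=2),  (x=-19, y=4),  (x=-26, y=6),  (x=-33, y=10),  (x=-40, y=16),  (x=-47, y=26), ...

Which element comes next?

(x=-54, y=42)

X — −7 each step: -12, -19, -26, -33, -40, -47 → -54.
Y: 2, 4, 6, 10, 16, 26 → 42 (each term is the sum of the two before it).
Putting it together: (x=-54, y=42).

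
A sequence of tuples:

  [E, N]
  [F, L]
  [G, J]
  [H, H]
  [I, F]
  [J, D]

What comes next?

First letter — letters move forward 1 place in the alphabet: E, F, G, H, I, J → K.
Second letter — letters move back 2 places in the alphabet: N, L, J, H, F, D → B.
Combining the parts gives [K, B].

[K, B]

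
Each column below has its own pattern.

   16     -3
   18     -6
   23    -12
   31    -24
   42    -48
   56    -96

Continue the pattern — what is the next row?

73  -192

First component: differences are 2, 5, 8, … (increasing by 3 each time); 16, 18, 23, 31, 42, 56 → 73.
Second component — ×2 each step: -3, -6, -12, -24, -48, -96 → -192.
So the next row is 73  -192.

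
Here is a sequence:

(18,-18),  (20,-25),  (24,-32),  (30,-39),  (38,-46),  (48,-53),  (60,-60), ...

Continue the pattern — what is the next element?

(74,-67)

First coordinate: 18, 20, 24, 30, 38, 48, 60 → 74 (differences are 2, 4, 6, … (increasing by 2 each time)).
Second coordinate: −7 each step, so -18, -25, -32, -39, -46, -53, -60 → -67.
So the next element is (74,-67).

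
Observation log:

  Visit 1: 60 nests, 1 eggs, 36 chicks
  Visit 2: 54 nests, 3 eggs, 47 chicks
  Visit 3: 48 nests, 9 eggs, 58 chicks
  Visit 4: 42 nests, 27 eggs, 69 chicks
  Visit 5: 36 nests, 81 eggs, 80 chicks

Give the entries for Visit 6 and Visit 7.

30 nests, 243 eggs, 91 chicks; 24 nests, 729 eggs, 102 chicks

Nests: −6 each step, so 60, 54, 48, 42, 36 → 30 → 24.
Eggs: ×3 each step; 1, 3, 9, 27, 81 → 243 → 729.
For the chicks, +11 each step: 36, 47, 58, 69, 80 → 91 → 102.
Putting the parts together: 30 nests, 243 eggs, 91 chicks and then 24 nests, 729 eggs, 102 chicks.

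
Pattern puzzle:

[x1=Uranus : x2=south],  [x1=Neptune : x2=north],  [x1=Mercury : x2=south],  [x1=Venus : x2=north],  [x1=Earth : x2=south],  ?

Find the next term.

X1: Uranus, Neptune, Mercury, Venus, Earth → Mars (runs through the planets Mercury→Neptune).
X2: alternates south ↔ north, so south, north, south, north, south → north.
Combining the parts gives [x1=Mars : x2=north].

[x1=Mars : x2=north]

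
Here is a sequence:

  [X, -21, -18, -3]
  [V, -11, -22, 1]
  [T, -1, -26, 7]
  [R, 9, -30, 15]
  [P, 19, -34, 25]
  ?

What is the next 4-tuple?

For the letter, letters move back 2 places in the alphabet: X, V, T, R, P → N.
Second part — +10 each step: -21, -11, -1, 9, 19 → 29.
Third part: −4 each step, so -18, -22, -26, -30, -34 → -38.
Fourth part: differences are 4, 6, 8, … (increasing by 2 each time), so -3, 1, 7, 15, 25 → 37.
So the next 4-tuple is [N, 29, -38, 37].

[N, 29, -38, 37]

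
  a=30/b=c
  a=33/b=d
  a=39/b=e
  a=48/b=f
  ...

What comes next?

a=60/b=g

A: differences are 3, 6, 9, … (increasing by 3 each time), so 30, 33, 39, 48 → 60.
B: c, d, e, f → g (letters move forward 1 place in the alphabet).
Combining the parts gives a=60/b=g.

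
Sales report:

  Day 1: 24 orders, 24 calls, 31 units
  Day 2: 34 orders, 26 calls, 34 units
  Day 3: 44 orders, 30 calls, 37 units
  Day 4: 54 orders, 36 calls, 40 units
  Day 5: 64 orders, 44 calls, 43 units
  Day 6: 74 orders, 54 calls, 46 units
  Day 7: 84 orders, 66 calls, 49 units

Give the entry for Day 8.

Orders: 24, 34, 44, 54, 64, 74, 84 → 94 (+10 each step).
Calls: 24, 26, 30, 36, 44, 54, 66 → 80 (differences are 2, 4, 6, … (increasing by 2 each time)).
Units: +3 each step; 31, 34, 37, 40, 43, 46, 49 → 52.
Combining the parts gives 94 orders, 80 calls, 52 units.

94 orders, 80 calls, 52 units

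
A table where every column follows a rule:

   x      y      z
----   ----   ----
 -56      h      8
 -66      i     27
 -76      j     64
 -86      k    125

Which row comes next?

Column x goes -56, -66, -76, -86 → -96 (−10 each step).
For the column y, letters move forward 1 place in the alphabet: h, i, j, k → l.
Column z: perfect cubes: 2³, 3³, 4³, …, so 8, 27, 64, 125 → 216.
Combining the parts gives -96  l  216.

-96  l  216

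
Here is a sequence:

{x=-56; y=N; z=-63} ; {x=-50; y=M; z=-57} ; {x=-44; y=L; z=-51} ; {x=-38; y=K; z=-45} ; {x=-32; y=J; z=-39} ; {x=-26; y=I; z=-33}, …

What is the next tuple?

X: +6 each step; -56, -50, -44, -38, -32, -26 → -20.
Y: letters move back 1 place in the alphabet, so N, M, L, K, J, I → H.
For the z, always 7 less than the x: -63, -57, -51, -45, -39, -33 → -27.
So the next tuple is {x=-20; y=H; z=-27}.

{x=-20; y=H; z=-27}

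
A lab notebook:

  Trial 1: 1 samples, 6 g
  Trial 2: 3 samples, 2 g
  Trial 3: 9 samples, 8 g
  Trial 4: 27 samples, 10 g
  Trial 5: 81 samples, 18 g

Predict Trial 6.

For the samples, ×3 each step: 1, 3, 9, 27, 81 → 243.
For the g, each term is the sum of the two before it: 6, 2, 8, 10, 18 → 28.
So the next row is 243 samples, 28 g.

243 samples, 28 g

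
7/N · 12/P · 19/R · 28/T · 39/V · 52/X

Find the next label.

67/Z

For the first component, differences are 5, 7, 9, … (increasing by 2 each time): 7, 12, 19, 28, 39, 52 → 67.
Letter: N, P, R, T, V, X → Z (letters move forward 2 places in the alphabet).
Combining the parts gives 67/Z.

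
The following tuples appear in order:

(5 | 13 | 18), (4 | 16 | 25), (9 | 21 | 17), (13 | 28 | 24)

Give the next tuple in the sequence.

First slot: each term is the sum of the two before it, so 5, 4, 9, 13 → 22.
For the second slot, differences are 3, 5, 7, … (increasing by 2 each time): 13, 16, 21, 28 → 37.
Third slot: alternating steps +7, −8, +7, −8, …, so 18, 25, 17, 24 → 16.
Combining the parts gives (22 | 37 | 16).

(22 | 37 | 16)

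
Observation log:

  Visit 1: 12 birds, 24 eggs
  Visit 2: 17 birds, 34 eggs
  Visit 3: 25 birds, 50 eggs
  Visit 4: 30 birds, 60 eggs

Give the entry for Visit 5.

Birds: alternating steps +5, +8, +5, +8, …; 12, 17, 25, 30 → 38.
Eggs: 24, 34, 50, 60 → 76 (always 2 × the birds).
Putting it together: 38 birds, 76 eggs.

38 birds, 76 eggs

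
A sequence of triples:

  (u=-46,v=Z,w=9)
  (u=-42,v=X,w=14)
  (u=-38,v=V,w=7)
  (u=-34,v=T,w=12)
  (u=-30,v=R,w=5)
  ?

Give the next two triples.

U: +4 each step, so -46, -42, -38, -34, -30 → -26 → -22.
V goes Z, X, V, T, R → P → N (letters move back 2 places in the alphabet).
W — alternating steps +5, −7, +5, −7, …: 9, 14, 7, 12, 5 → 10 → 3.
So the next two triples are (u=-26,v=P,w=10) and (u=-22,v=N,w=3).

(u=-26,v=P,w=10), (u=-22,v=N,w=3)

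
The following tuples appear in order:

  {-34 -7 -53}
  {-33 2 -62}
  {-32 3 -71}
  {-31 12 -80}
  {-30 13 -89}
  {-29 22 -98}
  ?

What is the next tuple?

First coordinate: +1 each step, so -34, -33, -32, -31, -30, -29 → -28.
Second coordinate: alternating steps +9, +1, +9, +1, …; -7, 2, 3, 12, 13, 22 → 23.
Third coordinate — −9 each step: -53, -62, -71, -80, -89, -98 → -107.
Combining the parts gives {-28 23 -107}.

{-28 23 -107}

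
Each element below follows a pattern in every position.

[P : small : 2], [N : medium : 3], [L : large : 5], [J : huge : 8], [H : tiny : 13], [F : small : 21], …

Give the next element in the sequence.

Letter — letters move back 2 places in the alphabet: P, N, L, J, H, F → D.
Size: repeats small → medium → large → huge → tiny, so small, medium, large, huge, tiny, small → medium.
Third slot: each term is the sum of the two before it, so 2, 3, 5, 8, 13, 21 → 34.
Combining the parts gives [D : medium : 34].

[D : medium : 34]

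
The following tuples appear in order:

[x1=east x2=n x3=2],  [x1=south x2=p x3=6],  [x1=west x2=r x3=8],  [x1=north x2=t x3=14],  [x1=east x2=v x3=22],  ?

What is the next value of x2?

x

X1 — repeats east → south → west → north: east, south, west, north, east → south.
For the x2, letters move forward 2 places in the alphabet: n, p, r, t, v → x.
X3: 2, 6, 8, 14, 22 → 36 (each term is the sum of the two before it).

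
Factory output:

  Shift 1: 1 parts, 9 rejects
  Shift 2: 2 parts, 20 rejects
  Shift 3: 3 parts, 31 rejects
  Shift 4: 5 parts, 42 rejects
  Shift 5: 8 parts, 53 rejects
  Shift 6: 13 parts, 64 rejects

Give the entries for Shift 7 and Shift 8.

Parts goes 1, 2, 3, 5, 8, 13 → 21 → 34 (each term is the sum of the two before it).
For the rejects, +11 each step: 9, 20, 31, 42, 53, 64 → 75 → 86.
Putting the parts together: 21 parts, 75 rejects and then 34 parts, 86 rejects.

21 parts, 75 rejects; 34 parts, 86 rejects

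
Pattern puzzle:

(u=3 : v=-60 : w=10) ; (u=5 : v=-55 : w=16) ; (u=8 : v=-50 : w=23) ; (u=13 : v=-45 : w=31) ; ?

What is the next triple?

(u=21 : v=-40 : w=40)

U goes 3, 5, 8, 13 → 21 (each term is the sum of the two before it).
V: +5 each step; -60, -55, -50, -45 → -40.
For the w, differences are 6, 7, 8, … (increasing by 1 each time): 10, 16, 23, 31 → 40.
Putting it together: (u=21 : v=-40 : w=40).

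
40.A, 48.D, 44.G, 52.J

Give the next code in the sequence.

48.M

First component: alternating steps +8, −4, +8, −4, …, so 40, 48, 44, 52 → 48.
For the letter, letters move forward 3 places in the alphabet: A, D, G, J → M.
Combining the parts gives 48.M.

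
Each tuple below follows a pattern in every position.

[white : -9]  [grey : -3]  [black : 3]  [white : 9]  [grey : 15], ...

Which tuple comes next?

Shade: repeats white → grey → black, so white, grey, black, white, grey → black.
Second entry goes -9, -3, 3, 9, 15 → 21 (+6 each step).
Putting it together: [black : 21].

[black : 21]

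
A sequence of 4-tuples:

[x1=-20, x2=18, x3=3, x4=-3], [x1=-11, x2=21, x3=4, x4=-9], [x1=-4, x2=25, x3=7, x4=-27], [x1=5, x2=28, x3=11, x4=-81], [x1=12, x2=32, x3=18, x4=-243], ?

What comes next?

[x1=21, x2=35, x3=29, x4=-729]

X1: alternating steps +9, +7, +9, +7, …; -20, -11, -4, 5, 12 → 21.
X2 — alternating steps +3, +4, +3, +4, …: 18, 21, 25, 28, 32 → 35.
X3 goes 3, 4, 7, 11, 18 → 29 (each term is the sum of the two before it).
X4 goes -3, -9, -27, -81, -243 → -729 (×3 each step).
So the next 4-tuple is [x1=21, x2=35, x3=29, x4=-729].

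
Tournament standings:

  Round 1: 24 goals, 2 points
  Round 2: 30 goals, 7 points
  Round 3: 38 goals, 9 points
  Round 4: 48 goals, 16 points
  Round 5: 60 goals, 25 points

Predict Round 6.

Goals goes 24, 30, 38, 48, 60 → 74 (differences are 6, 8, 10, … (increasing by 2 each time)).
Points: 2, 7, 9, 16, 25 → 41 (each term is the sum of the two before it).
Putting it together: 74 goals, 41 points.

74 goals, 41 points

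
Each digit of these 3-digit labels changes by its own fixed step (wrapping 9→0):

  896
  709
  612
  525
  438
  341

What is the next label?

254

For the first digit, −1 each step, mod 10: 8, 7, 6, 5, 4, 3 → 2.
Second digit — +1 each step, mod 10: 9, 0, 1, 2, 3, 4 → 5.
Third digit: +3 each step, mod 10; 6, 9, 2, 5, 8, 1 → 4.
Combining the parts gives 254.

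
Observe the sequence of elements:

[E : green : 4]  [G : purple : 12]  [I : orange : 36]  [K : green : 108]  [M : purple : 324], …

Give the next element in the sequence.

[O : orange : 972]

Letter: letters move forward 2 places in the alphabet, so E, G, I, K, M → O.
Colour goes green, purple, orange, green, purple → orange (repeats green → purple → orange).
Third entry — ×3 each step: 4, 12, 36, 108, 324 → 972.
Combining the parts gives [O : orange : 972].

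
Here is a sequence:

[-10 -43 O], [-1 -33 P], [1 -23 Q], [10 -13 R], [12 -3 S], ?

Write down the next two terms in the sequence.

[21 7 T], [23 17 U]

For the first slot, alternating steps +9, +2, +9, +2, …: -10, -1, 1, 10, 12 → 21 → 23.
Second slot: +10 each step; -43, -33, -23, -13, -3 → 7 → 17.
Letter: letters move forward 1 place in the alphabet, so O, P, Q, R, S → T → U.
Putting the parts together: [21 7 T] and then [23 17 U].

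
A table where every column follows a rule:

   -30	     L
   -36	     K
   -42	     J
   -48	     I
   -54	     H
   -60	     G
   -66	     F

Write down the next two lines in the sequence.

First component — −6 each step: -30, -36, -42, -48, -54, -60, -66 → -72 → -78.
For the letter, letters move back 1 place in the alphabet: L, K, J, I, H, G, F → E → D.
So the next two lines are -72  E and -78  D.

-72  E; -78  D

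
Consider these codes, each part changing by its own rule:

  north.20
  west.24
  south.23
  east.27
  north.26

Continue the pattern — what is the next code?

west.30

Direction goes north, west, south, east, north → west (repeats north → west → south → east).
Second component goes 20, 24, 23, 27, 26 → 30 (alternating steps +4, −1, +4, −1, …).
Combining the parts gives west.30.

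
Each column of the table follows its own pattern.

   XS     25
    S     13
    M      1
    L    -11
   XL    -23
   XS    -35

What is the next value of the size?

S

Size goes XS, S, M, L, XL, XS → S (repeats XS → S → M → L → XL).
Second component: 25, 13, 1, -11, -23, -35 → -47 (−12 each step).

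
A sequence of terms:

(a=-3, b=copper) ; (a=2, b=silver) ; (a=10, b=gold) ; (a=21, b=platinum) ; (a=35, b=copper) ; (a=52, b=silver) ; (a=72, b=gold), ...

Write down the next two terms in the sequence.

(a=95, b=platinum), (a=121, b=copper)

For the a, differences are 5, 8, 11, … (increasing by 3 each time): -3, 2, 10, 21, 35, 52, 72 → 95 → 121.
B — repeats copper → silver → gold → platinum: copper, silver, gold, platinum, copper, silver, gold → platinum → copper.
Putting the parts together: (a=95, b=platinum) and then (a=121, b=copper).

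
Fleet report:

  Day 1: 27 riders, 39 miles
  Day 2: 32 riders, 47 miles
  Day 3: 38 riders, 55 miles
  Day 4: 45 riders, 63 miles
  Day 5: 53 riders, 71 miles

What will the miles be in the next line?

Miles: +8 each step, so 39, 47, 55, 63, 71 → 79.

79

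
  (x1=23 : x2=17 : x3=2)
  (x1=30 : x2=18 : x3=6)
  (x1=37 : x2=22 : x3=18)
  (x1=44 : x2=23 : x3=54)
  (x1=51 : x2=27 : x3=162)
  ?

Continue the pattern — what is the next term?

X1: +7 each step; 23, 30, 37, 44, 51 → 58.
X2 goes 17, 18, 22, 23, 27 → 28 (alternating steps +1, +4, +1, +4, …).
X3 — ×3 each step: 2, 6, 18, 54, 162 → 486.
So the next term is (x1=58 : x2=28 : x3=486).

(x1=58 : x2=28 : x3=486)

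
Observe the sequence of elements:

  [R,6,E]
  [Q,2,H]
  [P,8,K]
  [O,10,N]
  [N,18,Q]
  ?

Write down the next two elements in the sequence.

[M,28,T], [L,46,W]

For the first letter, letters move back 1 place in the alphabet: R, Q, P, O, N → M → L.
Second component: 6, 2, 8, 10, 18 → 28 → 46 (each term is the sum of the two before it).
For the second letter, letters move forward 3 places in the alphabet: E, H, K, N, Q → T → W.
So the next two elements are [M,28,T] and [L,46,W].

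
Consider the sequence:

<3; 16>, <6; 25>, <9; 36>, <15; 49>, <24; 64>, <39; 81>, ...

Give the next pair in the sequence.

<63; 100>

First slot goes 3, 6, 9, 15, 24, 39 → 63 (each term is the sum of the two before it).
Second slot goes 16, 25, 36, 49, 64, 81 → 100 (perfect squares: 4², 5², 6², …).
So the next pair is <63; 100>.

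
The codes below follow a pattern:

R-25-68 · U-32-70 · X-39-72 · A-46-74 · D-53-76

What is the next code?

G-60-78

Letter: R, U, X, A, D → G (letters move forward 3 places in the alphabet, wrapping Z→A).
Second component — +7 each step: 25, 32, 39, 46, 53 → 60.
Third component goes 68, 70, 72, 74, 76 → 78 (+2 each step).
So the next code is G-60-78.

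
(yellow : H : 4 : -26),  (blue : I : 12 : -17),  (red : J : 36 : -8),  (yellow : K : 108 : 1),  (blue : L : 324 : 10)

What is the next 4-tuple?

(red : M : 972 : 19)

For the colour, repeats yellow → blue → red: yellow, blue, red, yellow, blue → red.
Letter goes H, I, J, K, L → M (letters move forward 1 place in the alphabet).
Third part — ×3 each step: 4, 12, 36, 108, 324 → 972.
Fourth part: +9 each step, so -26, -17, -8, 1, 10 → 19.
Combining the parts gives (red : M : 972 : 19).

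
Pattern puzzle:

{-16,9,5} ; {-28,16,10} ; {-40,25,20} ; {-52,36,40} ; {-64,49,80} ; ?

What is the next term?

{-76,64,160}

First value: −12 each step, so -16, -28, -40, -52, -64 → -76.
Second value — perfect squares: 3², 4², 5², …: 9, 16, 25, 36, 49 → 64.
Third value — ×2 each step: 5, 10, 20, 40, 80 → 160.
So the next term is {-76,64,160}.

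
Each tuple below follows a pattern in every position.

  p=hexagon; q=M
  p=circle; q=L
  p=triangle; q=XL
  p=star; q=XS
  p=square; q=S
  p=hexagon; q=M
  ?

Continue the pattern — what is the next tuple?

p=circle; q=L

P goes hexagon, circle, triangle, star, square, hexagon → circle (repeats hexagon → circle → triangle → star → square).
Q: M, L, XL, XS, S, M → L (repeats M → L → XL → XS → S).
Combining the parts gives p=circle; q=L.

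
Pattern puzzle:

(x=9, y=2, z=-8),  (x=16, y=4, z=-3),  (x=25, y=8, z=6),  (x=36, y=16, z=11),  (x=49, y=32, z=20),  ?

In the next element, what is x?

X: perfect squares: 3², 4², 5², …, so 9, 16, 25, 36, 49 → 64.

64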